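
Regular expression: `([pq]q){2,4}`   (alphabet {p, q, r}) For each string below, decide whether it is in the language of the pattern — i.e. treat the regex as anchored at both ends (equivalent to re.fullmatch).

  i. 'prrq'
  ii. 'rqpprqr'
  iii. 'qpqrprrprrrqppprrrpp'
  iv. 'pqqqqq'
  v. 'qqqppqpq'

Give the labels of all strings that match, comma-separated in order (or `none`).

i → no match
ii → no match — must end with 'q'
iii → no match — must end with 'q'
iv → match
v → no match

iv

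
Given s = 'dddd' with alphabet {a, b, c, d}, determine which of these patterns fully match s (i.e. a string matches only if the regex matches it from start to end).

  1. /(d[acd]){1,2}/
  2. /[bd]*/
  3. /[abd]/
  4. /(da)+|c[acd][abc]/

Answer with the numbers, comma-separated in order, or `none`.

1 → match
2 → match
3 → no match
4 → no match

1, 2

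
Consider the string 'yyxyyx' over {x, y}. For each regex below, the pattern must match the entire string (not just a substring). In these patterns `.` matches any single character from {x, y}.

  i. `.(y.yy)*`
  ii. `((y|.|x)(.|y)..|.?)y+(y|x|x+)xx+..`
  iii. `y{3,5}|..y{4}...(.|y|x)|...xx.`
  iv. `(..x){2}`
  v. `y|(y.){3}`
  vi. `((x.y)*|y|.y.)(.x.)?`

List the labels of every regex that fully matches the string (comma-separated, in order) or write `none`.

i → no match
ii → no match
iii → no match
iv → match
v → no match
vi → no match

iv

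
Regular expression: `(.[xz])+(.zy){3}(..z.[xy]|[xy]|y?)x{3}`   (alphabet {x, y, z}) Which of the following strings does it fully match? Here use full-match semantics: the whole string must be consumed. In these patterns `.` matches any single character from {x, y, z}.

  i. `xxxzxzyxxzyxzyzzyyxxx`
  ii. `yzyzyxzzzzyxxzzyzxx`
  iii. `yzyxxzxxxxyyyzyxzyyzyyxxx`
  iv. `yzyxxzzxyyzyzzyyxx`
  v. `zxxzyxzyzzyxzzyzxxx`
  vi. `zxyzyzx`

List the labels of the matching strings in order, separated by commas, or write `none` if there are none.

i → match
ii → no match
iii → no match
iv → no match
v → no match
vi → no match

i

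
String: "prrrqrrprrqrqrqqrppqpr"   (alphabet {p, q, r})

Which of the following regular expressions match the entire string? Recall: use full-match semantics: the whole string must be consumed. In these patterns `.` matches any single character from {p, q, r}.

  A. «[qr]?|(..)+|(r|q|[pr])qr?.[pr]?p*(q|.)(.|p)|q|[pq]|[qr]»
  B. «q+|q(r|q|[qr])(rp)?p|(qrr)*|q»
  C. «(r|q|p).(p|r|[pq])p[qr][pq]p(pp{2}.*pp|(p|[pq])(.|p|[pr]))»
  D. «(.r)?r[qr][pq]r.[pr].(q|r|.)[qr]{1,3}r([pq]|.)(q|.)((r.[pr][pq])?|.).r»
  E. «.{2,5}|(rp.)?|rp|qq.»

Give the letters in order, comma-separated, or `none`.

A, D

A → match
B → no match
C → no match
D → match
E → no match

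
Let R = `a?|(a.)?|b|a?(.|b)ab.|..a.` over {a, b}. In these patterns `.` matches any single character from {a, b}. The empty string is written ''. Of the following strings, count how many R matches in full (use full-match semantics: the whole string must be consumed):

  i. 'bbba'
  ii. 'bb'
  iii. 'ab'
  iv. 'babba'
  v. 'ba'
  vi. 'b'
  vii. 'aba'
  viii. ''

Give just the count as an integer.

i. 'bbba' → no match
ii. 'bb' → no match
iii. 'ab' → match
iv. 'babba' → no match
v. 'ba' → no match
vi. 'b' → match
vii. 'aba' → no match
viii. '' → match
Total matched: 3

3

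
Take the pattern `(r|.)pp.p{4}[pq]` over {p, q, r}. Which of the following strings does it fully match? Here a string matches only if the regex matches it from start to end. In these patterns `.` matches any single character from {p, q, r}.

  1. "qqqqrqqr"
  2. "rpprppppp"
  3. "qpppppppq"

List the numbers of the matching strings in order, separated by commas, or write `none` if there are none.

2, 3

1 → no match
2 → match
3 → match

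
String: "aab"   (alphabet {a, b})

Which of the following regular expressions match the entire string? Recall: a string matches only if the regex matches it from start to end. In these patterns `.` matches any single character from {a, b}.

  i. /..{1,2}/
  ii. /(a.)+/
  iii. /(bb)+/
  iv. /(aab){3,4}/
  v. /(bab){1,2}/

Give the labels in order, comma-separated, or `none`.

i

i → match
ii → no match
iii → no match — must start with "bb"
iv → no match
v → no match — must start with "bab"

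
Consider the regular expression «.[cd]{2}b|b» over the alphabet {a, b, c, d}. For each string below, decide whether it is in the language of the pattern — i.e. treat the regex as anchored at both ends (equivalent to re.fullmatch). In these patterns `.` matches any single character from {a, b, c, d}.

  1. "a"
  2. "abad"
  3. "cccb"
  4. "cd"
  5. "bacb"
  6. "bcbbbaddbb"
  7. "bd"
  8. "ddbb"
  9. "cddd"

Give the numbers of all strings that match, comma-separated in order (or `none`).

1 → no match — must end with "b"
2 → no match — must end with "b"
3 → match
4 → no match — must end with "b"
5 → no match
6 → no match
7 → no match — must end with "b"
8 → no match
9 → no match — must end with "b"

3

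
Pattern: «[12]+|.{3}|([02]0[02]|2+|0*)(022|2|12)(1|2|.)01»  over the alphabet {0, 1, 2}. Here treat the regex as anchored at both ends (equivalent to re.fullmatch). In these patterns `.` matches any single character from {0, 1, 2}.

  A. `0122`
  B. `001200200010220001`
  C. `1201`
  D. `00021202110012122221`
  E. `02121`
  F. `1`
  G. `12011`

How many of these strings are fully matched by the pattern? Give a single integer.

1

A → no match
B → no match
C → no match
D → no match
E → no match
F → match
G → no match
Total matched: 1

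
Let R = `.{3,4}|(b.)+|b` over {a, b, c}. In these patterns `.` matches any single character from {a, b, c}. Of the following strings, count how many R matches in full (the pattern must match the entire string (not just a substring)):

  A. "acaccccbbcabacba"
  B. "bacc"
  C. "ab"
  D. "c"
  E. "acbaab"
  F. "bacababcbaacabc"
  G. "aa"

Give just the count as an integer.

1

A → no match
B → match
C → no match
D → no match
E → no match
F → no match
G → no match
Total matched: 1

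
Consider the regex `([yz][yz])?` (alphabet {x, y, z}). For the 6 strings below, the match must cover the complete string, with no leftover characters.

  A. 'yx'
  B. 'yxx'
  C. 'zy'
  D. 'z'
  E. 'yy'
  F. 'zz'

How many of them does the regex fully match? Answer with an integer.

A → no match
B → no match
C → match
D → no match
E → match
F → match
Total matched: 3

3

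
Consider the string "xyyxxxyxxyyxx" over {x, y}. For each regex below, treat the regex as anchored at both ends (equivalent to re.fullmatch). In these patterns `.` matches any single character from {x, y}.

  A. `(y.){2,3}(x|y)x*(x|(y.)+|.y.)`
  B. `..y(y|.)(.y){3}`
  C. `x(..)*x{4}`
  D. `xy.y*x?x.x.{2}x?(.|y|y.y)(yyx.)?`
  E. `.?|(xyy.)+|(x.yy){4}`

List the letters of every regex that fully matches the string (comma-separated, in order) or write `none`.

A → no match — must start with "y"
B → no match — must end with "y"
C → no match
D → match
E → no match

D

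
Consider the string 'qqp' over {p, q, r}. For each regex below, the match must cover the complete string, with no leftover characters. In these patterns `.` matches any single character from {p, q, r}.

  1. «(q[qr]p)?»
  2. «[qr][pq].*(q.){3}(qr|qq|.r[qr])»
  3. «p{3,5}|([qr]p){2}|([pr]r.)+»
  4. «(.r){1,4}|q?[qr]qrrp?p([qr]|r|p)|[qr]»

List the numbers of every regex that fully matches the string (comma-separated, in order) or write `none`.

1

1 → match
2 → no match
3 → no match
4 → no match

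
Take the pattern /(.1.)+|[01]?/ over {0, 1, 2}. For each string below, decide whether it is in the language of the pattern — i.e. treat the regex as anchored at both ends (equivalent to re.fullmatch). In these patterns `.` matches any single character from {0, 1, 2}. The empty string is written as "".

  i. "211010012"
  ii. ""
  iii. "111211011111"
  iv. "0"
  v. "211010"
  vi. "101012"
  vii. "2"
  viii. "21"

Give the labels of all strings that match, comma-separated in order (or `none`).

i → match
ii → match
iii → match
iv → match
v → match
vi → no match
vii → no match
viii → no match

i, ii, iii, iv, v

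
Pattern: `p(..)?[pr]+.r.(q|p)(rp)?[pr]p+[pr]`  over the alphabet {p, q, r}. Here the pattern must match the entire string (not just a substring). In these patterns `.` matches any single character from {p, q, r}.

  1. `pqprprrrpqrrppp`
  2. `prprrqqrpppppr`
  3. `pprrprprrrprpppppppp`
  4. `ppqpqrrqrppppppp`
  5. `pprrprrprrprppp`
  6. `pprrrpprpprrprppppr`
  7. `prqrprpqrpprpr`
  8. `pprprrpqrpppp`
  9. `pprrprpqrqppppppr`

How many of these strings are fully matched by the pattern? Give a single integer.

8

1 → no match
2 → match
3 → match
4 → match
5 → match
6 → match
7 → match
8 → match
9 → match
Total matched: 8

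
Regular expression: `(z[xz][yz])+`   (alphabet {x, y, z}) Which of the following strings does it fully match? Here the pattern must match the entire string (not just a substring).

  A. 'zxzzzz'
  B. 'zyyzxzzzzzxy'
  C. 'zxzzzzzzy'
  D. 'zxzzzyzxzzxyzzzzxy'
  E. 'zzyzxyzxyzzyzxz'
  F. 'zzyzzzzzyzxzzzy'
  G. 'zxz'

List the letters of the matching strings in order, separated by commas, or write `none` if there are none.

A. 'zxzzzz' → match
B. 'zyyzxzzzzzxy' → no match
C. 'zxzzzzzzy' → match
D → match
E → match
F → match
G. 'zxz' → match

A, C, D, E, F, G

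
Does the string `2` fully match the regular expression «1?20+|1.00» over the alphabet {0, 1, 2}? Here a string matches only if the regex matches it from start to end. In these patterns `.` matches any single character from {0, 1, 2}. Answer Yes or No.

No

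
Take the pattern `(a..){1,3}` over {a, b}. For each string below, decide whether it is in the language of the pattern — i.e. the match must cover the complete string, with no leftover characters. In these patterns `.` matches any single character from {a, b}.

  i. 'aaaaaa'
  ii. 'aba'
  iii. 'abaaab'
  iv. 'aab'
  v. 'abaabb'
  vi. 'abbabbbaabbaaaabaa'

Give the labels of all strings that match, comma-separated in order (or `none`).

i, ii, iii, iv, v

i → match
ii → match
iii → match
iv → match
v → match
vi → no match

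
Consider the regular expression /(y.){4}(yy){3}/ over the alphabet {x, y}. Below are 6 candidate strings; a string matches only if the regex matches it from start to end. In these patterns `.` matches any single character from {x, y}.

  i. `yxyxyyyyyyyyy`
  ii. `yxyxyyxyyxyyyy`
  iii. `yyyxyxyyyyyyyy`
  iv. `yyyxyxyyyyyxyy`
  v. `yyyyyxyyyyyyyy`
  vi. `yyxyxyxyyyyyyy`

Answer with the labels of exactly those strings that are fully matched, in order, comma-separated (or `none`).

i → no match
ii → no match
iii → match
iv → no match
v → match
vi → no match

iii, v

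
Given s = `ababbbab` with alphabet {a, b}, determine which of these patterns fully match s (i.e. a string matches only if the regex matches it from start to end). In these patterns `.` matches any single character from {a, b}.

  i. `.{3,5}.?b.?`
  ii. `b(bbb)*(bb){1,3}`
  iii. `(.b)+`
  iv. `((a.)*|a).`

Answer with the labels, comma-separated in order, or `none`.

i → no match
ii → no match — must start with `b`
iii → match
iv → no match

iii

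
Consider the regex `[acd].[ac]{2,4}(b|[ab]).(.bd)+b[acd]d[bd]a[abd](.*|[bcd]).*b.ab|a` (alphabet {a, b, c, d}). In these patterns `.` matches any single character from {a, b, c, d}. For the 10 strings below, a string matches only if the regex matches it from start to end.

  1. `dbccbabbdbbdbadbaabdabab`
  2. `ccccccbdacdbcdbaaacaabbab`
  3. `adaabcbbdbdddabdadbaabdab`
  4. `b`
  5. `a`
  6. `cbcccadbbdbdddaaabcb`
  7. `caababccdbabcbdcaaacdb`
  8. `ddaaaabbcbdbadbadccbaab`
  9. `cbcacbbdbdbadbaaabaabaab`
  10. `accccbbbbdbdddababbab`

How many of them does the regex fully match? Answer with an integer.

5

1 → no match
2 → no match
3 → match
4 → no match
5 → match
6 → no match
7 → no match
8 → match
9 → match
10 → match
Total matched: 5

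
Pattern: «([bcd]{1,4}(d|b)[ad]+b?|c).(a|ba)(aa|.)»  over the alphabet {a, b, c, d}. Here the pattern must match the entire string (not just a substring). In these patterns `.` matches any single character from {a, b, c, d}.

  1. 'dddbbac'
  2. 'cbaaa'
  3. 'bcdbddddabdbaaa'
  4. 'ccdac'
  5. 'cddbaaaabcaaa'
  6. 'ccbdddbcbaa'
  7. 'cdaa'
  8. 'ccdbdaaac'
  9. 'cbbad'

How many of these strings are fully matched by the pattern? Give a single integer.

8

1 → match
2 → match
3 → match
4 → no match
5 → match
6 → match
7 → match
8 → match
9 → match
Total matched: 8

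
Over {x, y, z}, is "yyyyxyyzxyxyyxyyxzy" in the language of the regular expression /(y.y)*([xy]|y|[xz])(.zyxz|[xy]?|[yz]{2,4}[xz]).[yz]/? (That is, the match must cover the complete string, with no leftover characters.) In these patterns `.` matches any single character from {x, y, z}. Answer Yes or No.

No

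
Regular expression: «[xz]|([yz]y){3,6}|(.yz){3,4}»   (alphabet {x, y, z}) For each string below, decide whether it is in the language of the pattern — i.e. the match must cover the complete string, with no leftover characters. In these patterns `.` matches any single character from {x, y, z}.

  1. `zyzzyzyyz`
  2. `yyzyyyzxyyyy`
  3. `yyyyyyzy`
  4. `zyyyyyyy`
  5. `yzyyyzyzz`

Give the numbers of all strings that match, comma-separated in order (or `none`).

1, 3, 4

1 → match
2 → no match
3 → match
4 → match
5 → no match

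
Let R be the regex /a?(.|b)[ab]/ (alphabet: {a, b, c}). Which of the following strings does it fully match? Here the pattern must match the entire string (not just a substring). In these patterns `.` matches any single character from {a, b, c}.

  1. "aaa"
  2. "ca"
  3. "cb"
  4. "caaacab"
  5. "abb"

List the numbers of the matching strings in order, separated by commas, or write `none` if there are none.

1. "aaa" → match
2. "ca" → match
3. "cb" → match
4. "caaacab" → no match
5. "abb" → match

1, 2, 3, 5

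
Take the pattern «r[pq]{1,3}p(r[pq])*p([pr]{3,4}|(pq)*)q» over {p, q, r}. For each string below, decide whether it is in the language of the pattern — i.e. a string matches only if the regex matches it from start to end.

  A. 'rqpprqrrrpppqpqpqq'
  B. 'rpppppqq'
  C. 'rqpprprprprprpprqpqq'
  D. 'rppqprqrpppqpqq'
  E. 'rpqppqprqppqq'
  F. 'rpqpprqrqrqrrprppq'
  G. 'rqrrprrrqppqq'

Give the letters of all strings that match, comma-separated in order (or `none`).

B, D

A → no match
B → match
C → no match
D → match
E → no match
F → no match
G → no match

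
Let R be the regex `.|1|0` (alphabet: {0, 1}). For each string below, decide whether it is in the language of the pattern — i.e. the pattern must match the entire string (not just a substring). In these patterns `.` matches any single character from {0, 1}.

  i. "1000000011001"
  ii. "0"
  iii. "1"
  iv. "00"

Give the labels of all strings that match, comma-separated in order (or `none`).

ii, iii

i → no match
ii → match
iii → match
iv → no match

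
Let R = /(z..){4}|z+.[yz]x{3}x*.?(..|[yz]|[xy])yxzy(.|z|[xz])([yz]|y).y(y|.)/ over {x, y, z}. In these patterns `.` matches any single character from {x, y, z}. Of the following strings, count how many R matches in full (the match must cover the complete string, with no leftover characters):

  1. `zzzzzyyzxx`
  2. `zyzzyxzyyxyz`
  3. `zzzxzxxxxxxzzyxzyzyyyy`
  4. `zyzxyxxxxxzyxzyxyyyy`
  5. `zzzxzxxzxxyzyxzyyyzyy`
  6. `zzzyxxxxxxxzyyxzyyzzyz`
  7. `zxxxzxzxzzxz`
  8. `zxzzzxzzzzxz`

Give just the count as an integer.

3

1 → no match
2 → no match
3 → match
4 → no match
5 → no match
6 → match
7 → no match
8 → match
Total matched: 3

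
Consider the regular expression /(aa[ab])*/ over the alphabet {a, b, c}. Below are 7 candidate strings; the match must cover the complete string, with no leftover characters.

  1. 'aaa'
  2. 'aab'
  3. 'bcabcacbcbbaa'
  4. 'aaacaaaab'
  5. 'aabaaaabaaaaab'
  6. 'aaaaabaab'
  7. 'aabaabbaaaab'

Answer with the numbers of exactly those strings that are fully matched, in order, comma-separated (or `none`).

1, 2, 6

1 → match
2 → match
3 → no match
4 → no match
5 → no match
6 → match
7 → no match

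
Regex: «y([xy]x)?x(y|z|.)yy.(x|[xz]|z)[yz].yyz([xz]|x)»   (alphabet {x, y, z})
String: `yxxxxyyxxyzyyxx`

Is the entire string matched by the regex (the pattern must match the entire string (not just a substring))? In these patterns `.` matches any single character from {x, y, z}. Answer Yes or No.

No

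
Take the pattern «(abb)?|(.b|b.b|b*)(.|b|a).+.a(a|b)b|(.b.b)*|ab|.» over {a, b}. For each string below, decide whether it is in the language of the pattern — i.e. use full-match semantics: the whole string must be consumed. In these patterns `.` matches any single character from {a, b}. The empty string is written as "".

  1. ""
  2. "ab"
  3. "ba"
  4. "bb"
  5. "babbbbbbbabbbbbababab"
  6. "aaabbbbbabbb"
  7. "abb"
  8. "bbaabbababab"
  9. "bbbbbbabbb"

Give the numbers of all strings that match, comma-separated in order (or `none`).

1, 2, 7

1. "" → match
2. "ab" → match
3. "ba" → no match
4. "bb" → no match
5 → no match
6. "aaabbbbbabbb" → no match
7. "abb" → match
8. "bbaabbababab" → no match
9. "bbbbbbabbb" → no match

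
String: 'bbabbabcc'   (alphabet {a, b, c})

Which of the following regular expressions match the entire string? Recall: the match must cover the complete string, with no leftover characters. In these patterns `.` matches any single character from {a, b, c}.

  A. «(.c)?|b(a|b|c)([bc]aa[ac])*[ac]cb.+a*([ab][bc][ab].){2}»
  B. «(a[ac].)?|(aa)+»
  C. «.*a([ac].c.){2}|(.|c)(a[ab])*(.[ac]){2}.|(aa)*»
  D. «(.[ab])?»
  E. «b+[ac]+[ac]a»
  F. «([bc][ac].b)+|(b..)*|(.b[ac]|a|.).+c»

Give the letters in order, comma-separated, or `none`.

F

A → no match
B → no match
C → no match
D → no match
E → no match — must end with 'a'
F → match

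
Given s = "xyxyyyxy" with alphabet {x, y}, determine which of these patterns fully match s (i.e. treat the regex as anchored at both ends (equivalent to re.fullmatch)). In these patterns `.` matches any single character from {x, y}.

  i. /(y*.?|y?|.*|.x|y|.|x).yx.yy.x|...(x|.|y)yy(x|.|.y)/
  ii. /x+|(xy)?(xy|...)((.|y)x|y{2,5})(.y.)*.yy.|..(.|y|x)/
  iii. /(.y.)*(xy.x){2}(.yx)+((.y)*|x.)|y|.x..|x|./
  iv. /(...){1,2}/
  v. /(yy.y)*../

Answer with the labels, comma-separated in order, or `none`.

i

i → match
ii → no match
iii → no match
iv → no match
v → no match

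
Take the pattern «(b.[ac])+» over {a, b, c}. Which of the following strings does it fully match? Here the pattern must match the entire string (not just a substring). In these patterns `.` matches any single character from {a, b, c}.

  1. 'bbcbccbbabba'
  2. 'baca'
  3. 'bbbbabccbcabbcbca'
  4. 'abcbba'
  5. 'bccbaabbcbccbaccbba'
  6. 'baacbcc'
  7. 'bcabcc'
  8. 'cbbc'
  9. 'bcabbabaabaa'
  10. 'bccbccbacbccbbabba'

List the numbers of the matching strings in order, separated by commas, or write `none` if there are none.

1 → match
2 → no match
3 → no match
4 → no match — must start with 'b'
5 → no match
6 → no match
7 → match
8 → no match — must start with 'b'
9 → match
10 → match

1, 7, 9, 10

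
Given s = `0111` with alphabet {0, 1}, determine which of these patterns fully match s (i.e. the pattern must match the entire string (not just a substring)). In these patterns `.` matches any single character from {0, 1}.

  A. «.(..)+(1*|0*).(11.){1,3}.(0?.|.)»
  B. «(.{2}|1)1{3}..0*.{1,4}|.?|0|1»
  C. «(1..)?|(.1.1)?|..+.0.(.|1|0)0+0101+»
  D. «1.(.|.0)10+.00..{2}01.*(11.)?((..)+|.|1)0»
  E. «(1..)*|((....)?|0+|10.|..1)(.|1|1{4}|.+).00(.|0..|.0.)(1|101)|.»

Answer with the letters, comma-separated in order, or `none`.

C

A → no match
B → no match
C → match
D → no match — must start with `1`
E → no match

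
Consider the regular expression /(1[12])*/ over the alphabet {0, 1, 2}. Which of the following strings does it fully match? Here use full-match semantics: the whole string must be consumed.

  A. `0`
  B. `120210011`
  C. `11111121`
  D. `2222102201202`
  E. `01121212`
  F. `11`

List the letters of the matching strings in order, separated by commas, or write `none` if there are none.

F

A → no match
B → no match
C → no match
D → no match
E → no match
F → match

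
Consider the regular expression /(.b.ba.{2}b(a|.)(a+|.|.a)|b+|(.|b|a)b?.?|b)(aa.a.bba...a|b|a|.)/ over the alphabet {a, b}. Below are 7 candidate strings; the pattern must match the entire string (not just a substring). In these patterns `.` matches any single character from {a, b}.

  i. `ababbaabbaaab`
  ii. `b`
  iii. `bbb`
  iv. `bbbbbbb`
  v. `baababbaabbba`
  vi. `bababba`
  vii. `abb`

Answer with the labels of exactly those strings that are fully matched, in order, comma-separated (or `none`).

i → no match
ii → no match
iii → match
iv → match
v → no match
vi → no match
vii → match

iii, iv, vii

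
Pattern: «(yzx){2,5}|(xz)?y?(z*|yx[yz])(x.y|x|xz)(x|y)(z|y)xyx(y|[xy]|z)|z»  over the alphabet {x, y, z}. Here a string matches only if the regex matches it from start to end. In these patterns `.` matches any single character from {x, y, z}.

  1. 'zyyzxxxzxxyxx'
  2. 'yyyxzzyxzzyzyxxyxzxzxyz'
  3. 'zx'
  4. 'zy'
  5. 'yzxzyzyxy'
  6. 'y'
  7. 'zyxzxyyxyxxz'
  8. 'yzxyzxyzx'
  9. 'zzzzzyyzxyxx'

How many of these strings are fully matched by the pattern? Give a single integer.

1

1 → no match
2 → no match
3. 'zx' → no match
4. 'zy' → no match
5. 'yzxzyzyxy' → no match
6. 'y' → no match
7. 'zyxzxyyxyxxz' → no match
8. 'yzxyzxyzx' → match
9. 'zzzzzyyzxyxx' → no match
Total matched: 1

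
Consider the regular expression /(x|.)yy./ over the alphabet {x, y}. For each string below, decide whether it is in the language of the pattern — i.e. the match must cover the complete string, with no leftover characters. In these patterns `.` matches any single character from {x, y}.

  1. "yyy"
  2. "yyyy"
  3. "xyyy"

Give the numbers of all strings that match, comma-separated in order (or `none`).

1. "yyy" → no match
2. "yyyy" → match
3. "xyyy" → match

2, 3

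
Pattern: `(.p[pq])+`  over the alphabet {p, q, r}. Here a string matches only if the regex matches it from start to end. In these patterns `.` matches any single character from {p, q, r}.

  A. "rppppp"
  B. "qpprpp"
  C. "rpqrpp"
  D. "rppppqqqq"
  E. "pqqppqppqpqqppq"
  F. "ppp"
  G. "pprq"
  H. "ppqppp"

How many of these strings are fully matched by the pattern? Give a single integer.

A → match
B → match
C → match
D → no match
E → no match
F → match
G → no match
H → match
Total matched: 5

5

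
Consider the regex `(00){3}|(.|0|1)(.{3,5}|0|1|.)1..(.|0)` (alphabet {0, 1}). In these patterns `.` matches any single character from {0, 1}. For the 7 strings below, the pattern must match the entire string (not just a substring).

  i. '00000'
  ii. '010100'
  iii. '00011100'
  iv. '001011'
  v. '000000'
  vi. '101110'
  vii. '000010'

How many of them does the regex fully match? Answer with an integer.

4

i → no match
ii → no match
iii → match
iv → match
v → match
vi → match
vii → no match
Total matched: 4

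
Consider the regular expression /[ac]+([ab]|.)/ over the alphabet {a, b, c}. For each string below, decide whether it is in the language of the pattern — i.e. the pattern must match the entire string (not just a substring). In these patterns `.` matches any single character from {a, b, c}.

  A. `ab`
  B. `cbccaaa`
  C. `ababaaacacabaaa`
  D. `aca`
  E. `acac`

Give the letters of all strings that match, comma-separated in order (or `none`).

A, D, E

A → match
B → no match
C → no match
D → match
E → match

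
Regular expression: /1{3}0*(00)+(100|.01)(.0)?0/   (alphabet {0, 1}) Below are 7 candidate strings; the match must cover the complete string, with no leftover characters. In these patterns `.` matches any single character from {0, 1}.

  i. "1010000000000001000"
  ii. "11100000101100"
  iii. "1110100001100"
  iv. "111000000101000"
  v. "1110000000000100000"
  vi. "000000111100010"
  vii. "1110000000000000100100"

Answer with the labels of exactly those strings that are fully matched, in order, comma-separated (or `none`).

i → no match
ii → match
iii → no match
iv → match
v → match
vi → no match — must start with "1"
vii → match

ii, iv, v, vii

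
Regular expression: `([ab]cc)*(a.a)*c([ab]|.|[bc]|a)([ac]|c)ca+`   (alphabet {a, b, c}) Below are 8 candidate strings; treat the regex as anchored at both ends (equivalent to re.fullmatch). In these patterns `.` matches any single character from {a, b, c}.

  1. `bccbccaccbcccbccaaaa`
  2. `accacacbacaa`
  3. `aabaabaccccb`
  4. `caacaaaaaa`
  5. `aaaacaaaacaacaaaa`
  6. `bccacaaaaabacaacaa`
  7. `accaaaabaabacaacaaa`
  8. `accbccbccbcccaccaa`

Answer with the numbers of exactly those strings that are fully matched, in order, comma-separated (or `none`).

1 → match
2 → match
3 → no match — must end with `a`
4 → match
5 → match
6 → match
7 → match
8 → match

1, 2, 4, 5, 6, 7, 8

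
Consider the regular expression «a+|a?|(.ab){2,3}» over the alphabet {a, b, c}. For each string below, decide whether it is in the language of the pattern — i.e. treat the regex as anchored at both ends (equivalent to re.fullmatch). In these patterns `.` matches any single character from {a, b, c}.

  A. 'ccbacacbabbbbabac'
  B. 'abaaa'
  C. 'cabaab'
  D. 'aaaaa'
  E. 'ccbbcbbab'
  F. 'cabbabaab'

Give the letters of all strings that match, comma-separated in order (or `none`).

C, D, F

A → no match
B → no match
C → match
D → match
E → no match
F → match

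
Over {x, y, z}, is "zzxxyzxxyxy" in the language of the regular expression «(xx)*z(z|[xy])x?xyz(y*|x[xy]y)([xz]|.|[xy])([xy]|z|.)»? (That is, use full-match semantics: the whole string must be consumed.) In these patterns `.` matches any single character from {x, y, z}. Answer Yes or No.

Yes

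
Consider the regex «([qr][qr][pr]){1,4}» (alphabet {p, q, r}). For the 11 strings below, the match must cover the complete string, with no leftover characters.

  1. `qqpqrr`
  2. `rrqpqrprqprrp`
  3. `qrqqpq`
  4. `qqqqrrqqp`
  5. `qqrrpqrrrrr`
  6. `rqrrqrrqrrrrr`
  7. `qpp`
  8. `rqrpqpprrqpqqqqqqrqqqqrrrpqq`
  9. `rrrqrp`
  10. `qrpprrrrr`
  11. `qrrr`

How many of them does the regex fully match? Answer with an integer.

2

1 → match
2 → no match
3 → no match
4 → no match
5 → no match
6 → no match
7 → no match
8 → no match
9 → match
10 → no match
11 → no match
Total matched: 2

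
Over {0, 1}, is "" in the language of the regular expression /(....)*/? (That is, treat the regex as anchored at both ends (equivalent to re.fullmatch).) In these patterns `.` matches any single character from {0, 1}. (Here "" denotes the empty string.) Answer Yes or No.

Yes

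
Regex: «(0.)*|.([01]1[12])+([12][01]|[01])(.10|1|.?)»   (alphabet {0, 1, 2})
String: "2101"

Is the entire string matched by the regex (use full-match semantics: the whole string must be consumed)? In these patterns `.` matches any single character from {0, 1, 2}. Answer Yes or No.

No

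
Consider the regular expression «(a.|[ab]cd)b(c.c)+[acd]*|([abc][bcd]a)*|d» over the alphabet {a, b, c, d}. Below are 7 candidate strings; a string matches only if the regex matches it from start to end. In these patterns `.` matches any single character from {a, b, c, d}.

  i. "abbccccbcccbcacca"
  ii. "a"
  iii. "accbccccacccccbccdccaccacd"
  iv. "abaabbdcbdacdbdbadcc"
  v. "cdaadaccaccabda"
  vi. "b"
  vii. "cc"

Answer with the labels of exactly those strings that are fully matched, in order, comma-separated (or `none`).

v

i → no match
ii. "a" → no match
iii → no match
iv → no match
v → match
vi. "b" → no match
vii. "cc" → no match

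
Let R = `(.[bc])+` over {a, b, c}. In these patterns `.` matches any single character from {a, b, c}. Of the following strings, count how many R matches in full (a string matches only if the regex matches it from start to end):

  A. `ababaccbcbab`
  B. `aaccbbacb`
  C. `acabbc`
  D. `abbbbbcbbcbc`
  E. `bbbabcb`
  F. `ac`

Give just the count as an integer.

A → match
B → no match
C → match
D → match
E → no match
F → match
Total matched: 4

4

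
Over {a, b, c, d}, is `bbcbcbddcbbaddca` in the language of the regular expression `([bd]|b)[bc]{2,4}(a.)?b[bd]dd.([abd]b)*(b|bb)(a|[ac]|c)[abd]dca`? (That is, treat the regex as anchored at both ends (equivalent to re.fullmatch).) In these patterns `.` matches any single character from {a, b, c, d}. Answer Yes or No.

No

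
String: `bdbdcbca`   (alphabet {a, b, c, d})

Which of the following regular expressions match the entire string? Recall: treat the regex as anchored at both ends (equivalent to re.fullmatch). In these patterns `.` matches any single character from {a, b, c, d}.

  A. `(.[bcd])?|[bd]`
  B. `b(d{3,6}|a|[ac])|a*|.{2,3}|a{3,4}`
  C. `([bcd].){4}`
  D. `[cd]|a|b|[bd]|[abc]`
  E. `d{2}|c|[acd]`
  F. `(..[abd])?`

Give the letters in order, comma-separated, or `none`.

C

A → no match
B → no match
C → match
D → no match
E → no match
F → no match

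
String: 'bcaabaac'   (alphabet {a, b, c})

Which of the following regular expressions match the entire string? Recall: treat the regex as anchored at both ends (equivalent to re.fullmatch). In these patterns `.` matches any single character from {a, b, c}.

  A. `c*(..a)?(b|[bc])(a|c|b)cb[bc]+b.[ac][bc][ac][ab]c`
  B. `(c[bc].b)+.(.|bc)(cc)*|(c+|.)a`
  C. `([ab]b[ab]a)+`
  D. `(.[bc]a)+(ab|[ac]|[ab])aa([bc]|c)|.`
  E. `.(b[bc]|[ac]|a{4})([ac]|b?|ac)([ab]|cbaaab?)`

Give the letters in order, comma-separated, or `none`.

D

A → no match
B → no match
C → no match — must end with 'a'
D → match
E → no match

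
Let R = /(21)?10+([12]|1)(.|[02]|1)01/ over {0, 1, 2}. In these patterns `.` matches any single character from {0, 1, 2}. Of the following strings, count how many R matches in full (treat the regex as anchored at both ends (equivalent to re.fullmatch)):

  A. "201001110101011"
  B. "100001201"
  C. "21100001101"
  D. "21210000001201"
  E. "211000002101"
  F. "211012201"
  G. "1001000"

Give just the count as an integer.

A → no match — must end with "01"
B → match
C → match
D → no match
E → match
F → no match
G → no match — must end with "01"
Total matched: 3

3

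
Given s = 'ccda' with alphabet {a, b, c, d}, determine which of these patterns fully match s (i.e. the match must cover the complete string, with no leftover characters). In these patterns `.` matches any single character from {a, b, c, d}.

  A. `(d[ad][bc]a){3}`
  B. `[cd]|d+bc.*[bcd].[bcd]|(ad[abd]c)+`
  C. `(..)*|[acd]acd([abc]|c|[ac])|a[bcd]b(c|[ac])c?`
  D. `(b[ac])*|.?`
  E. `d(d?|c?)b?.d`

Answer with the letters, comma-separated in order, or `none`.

C

A → no match — must start with 'd'
B → no match
C → match
D → no match
E → no match — must start with 'd'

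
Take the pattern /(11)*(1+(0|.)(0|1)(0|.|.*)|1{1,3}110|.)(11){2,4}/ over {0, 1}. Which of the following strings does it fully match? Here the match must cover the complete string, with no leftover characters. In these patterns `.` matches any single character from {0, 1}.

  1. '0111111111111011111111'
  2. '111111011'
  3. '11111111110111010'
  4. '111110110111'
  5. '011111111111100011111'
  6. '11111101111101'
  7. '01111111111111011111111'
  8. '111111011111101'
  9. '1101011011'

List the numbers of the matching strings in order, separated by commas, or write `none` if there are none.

none

1 → no match
2 → no match
3 → no match — must end with '11'
4 → no match
5 → no match
6 → no match — must end with '11'
7 → no match
8 → no match — must end with '11'
9 → no match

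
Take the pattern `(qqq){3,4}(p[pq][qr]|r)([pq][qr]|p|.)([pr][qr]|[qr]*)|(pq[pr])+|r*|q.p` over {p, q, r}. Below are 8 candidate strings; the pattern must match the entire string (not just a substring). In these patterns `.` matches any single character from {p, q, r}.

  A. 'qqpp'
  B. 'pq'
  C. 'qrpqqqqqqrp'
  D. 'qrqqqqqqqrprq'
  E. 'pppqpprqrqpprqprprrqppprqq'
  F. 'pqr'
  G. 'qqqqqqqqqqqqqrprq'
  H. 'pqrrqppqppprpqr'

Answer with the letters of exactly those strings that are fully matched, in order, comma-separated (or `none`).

F

A → no match
B → no match
C → no match
D → no match
E → no match
F → match
G → no match
H → no match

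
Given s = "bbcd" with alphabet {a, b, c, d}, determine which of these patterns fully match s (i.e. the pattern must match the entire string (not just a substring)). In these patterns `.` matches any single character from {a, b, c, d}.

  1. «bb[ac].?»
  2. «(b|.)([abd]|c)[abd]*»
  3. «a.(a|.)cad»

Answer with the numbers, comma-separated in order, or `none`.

1

1 → match
2 → no match
3 → no match — must start with "a"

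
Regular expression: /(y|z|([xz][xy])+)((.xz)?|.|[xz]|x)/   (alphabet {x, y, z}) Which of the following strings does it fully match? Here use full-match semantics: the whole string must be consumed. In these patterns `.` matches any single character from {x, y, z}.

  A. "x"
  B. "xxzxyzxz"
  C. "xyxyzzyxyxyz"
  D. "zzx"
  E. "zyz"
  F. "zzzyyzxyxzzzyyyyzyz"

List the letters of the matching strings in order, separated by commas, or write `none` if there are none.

E

A → no match
B → no match
C → no match
D → no match
E → match
F → no match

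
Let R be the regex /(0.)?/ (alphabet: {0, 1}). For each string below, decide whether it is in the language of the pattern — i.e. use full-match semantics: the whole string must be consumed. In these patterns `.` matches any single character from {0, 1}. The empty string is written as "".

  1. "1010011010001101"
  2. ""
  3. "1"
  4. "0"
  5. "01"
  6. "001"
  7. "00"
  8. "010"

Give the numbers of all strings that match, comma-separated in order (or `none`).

2, 5, 7

1 → no match
2 → match
3 → no match
4 → no match
5 → match
6 → no match
7 → match
8 → no match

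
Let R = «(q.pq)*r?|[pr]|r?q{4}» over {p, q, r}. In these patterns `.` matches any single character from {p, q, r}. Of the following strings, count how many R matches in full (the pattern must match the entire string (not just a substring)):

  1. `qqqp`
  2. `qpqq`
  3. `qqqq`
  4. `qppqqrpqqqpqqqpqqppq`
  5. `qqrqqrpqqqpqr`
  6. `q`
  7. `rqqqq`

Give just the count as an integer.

3

1 → no match
2 → no match
3 → match
4 → match
5 → no match
6 → no match
7 → match
Total matched: 3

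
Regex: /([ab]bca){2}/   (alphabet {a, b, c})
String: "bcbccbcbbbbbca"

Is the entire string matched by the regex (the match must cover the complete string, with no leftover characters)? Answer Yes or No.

No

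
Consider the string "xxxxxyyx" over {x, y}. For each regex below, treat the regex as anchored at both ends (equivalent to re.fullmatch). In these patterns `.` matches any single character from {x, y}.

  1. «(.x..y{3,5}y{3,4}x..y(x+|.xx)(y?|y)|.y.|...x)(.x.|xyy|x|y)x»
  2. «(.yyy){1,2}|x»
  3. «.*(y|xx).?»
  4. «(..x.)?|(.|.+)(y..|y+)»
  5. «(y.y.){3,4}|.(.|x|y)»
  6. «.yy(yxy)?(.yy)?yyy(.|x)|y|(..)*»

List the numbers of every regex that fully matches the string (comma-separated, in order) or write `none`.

1 → match
2 → no match
3 → match
4 → match
5 → no match
6 → match

1, 3, 4, 6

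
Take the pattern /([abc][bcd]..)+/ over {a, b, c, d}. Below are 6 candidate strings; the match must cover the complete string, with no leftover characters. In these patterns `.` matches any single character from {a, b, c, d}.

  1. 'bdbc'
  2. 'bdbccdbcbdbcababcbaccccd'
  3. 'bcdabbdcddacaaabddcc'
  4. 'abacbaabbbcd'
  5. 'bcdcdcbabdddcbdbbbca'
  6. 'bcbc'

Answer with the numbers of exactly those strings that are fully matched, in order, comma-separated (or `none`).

1 → match
2 → match
3 → no match
4 → no match
5 → no match
6 → match

1, 2, 6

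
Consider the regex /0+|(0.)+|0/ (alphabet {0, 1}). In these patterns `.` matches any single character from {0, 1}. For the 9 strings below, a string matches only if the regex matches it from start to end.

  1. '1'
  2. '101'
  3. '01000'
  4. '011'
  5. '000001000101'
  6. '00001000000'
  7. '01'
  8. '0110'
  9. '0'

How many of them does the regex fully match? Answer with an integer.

3

1 → no match — must start with '0'
2 → no match — must start with '0'
3 → no match
4 → no match
5 → match
6 → no match
7 → match
8 → no match
9 → match
Total matched: 3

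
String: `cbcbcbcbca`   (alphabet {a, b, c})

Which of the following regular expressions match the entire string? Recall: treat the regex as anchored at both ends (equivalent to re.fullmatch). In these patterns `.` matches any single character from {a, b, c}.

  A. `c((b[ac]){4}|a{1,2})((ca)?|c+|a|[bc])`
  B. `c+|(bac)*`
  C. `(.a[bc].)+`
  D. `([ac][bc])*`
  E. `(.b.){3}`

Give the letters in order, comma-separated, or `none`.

A → match
B → no match
C → no match
D → no match
E → no match

A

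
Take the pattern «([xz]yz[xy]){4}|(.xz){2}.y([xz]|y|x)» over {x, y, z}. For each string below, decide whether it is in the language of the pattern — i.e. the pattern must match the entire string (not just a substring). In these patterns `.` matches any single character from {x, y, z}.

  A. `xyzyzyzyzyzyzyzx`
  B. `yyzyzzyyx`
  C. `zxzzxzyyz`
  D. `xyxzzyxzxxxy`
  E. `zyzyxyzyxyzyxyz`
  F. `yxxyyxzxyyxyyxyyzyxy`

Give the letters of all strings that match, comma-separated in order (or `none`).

A, C

A → match
B → no match
C → match
D → no match
E → no match
F → no match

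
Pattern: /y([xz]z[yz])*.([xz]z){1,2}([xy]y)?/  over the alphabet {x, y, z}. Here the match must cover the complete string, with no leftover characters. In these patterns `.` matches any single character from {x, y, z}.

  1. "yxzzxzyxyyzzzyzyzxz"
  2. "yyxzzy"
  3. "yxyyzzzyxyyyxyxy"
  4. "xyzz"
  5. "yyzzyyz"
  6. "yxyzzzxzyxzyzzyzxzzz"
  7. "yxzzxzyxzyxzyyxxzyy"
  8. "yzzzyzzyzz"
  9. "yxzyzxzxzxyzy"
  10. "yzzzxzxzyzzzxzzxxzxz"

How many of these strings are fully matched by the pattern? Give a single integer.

0

1 → no match
2 → no match
3 → no match
4 → no match — must start with "y"
5 → no match
6 → no match
7 → no match
8 → no match
9 → no match
10 → no match
Total matched: 0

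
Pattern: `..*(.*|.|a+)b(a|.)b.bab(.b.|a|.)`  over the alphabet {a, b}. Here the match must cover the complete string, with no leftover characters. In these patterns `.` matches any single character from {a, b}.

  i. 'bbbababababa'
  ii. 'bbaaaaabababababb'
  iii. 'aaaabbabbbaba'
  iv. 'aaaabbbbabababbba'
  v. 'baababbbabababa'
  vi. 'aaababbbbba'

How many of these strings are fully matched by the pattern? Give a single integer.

i. 'bbbababababa' → match
ii → match
iii → match
iv → match
v → match
vi. 'aaababbbbba' → no match
Total matched: 5

5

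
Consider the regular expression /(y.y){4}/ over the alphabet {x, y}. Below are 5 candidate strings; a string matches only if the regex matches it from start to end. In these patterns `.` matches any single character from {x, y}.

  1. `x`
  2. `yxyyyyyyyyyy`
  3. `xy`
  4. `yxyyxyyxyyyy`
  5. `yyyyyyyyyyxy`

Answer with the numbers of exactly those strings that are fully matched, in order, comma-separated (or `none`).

1 → no match — must start with `y`
2 → match
3 → no match — must start with `y`
4 → match
5 → match

2, 4, 5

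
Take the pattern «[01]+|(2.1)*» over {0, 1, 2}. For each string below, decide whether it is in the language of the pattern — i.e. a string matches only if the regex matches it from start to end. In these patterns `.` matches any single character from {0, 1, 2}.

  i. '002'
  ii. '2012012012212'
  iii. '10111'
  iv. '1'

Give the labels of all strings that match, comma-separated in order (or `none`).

i → no match
ii → no match
iii → match
iv → match

iii, iv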